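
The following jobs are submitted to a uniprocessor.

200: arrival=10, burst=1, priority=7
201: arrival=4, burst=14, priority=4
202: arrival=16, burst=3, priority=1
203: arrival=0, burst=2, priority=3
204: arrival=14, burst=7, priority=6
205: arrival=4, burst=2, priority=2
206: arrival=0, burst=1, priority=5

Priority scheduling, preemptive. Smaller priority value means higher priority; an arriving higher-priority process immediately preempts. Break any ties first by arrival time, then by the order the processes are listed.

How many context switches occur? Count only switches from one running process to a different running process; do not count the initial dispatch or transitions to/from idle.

6

Timeline: | 203 0-2 | 206 2-3 | idle 3-4 | 205 4-6 | 201 6-16 | 202 16-19 | 201 19-23 | 204 23-30 | 200 30-31 |
Completion: 200=31  201=23  202=19  203=2  204=30  205=6  206=3
Turnaround (C−A): 200=21  201=19  202=3  203=2  204=16  205=2  206=3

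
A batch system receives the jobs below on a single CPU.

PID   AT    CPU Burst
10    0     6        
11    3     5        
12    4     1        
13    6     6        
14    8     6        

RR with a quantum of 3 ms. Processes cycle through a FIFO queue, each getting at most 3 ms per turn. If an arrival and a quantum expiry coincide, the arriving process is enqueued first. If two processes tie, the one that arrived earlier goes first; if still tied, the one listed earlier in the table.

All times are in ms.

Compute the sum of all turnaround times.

Gantt: | 10 0-3 | 11 3-6 | 10 6-9 | 12 9-10 | 13 10-13 | 11 13-15 | 14 15-18 | 13 18-21 | 14 21-24 |
Completion: 10=9  11=15  12=10  13=21  14=24
Turnaround = completion − arrival: 10=9, 11=12, 12=6, 13=15, 14=16
Total turnaround = 9 + 12 + 6 + 15 + 16 = 58

58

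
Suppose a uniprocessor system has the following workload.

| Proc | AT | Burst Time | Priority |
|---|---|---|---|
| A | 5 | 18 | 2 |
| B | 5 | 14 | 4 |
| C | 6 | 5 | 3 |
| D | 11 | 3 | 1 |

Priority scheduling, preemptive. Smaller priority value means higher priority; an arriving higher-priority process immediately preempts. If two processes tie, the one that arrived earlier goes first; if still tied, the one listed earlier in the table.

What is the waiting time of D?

0

Schedule: | idle 0-5 | A 5-11 | D 11-14 | A 14-26 | C 26-31 | B 31-45 |
Completion: A=26  B=45  C=31  D=14
Turnaround (C−A): A=21  B=40  C=25  D=3
Waiting(D) = turnaround − burst = 3 − 3 = 0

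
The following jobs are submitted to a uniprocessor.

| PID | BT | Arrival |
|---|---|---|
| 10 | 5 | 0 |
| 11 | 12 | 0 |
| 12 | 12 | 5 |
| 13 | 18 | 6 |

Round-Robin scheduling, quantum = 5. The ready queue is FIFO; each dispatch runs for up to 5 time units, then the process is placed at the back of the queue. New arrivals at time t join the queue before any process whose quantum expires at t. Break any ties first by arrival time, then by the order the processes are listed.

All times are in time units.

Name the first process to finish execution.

10

Schedule: | 10 0-5 | 11 5-10 | 12 10-15 | 13 15-20 | 11 20-25 | 12 25-30 | 13 30-35 | 11 35-37 | 12 37-39 | 13 39-47 |
Completion: 10=5  11=37  12=39  13=47
Turnaround (C−A): 10=5  11=37  12=34  13=41
Finish order: 10 → 11 → 12 → 13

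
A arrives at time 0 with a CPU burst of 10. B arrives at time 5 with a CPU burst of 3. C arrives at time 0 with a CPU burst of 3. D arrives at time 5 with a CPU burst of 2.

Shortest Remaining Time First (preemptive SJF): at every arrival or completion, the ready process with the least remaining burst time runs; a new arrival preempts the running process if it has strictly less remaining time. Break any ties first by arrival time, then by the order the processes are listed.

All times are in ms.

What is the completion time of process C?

3

Gantt: | C 0-3 | A 3-5 | D 5-7 | B 7-10 | A 10-18 |
Completion: A=18  B=10  C=3  D=7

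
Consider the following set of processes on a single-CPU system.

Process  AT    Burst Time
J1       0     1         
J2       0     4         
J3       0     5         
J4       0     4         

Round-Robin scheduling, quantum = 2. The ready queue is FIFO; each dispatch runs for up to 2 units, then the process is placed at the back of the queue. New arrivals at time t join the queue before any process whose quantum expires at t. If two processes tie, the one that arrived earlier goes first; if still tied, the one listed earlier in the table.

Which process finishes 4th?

J3

Gantt: | J1 0-1 | J2 1-3 | J3 3-5 | J4 5-7 | J2 7-9 | J3 9-11 | J4 11-13 | J3 13-14 |
Completion: J1=1  J2=9  J3=14  J4=13
Turnaround (C−A): J1=1  J2=9  J3=14  J4=13
Finish order: J1 → J2 → J4 → J3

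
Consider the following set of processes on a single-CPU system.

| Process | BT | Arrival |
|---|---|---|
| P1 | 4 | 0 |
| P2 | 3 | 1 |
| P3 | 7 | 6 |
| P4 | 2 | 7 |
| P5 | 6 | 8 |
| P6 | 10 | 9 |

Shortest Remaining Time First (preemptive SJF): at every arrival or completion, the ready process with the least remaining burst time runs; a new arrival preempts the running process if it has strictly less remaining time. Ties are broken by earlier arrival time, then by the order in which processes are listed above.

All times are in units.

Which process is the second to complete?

P2

Schedule: | P1 0-4 | P2 4-7 | P4 7-9 | P5 9-15 | P3 15-22 | P6 22-32 |
Completion: P1=4  P2=7  P3=22  P4=9  P5=15  P6=32
Turnaround (C−A): P1=4  P2=6  P3=16  P4=2  P5=7  P6=23
Finish order: P1 → P2 → P4 → P5 → P3 → P6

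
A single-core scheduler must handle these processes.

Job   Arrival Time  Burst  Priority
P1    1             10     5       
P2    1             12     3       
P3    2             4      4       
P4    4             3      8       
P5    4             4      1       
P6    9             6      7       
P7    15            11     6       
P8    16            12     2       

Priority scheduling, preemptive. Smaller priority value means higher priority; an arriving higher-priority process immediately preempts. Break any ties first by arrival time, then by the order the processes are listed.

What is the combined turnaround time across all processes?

266

Schedule: | idle 0-1 | P2 1-4 | P5 4-8 | P2 8-16 | P8 16-28 | P2 28-29 | P3 29-33 | P1 33-43 | P7 43-54 | P6 54-60 | P4 60-63 |
Completion: P1=43  P2=29  P3=33  P4=63  P5=8  P6=60  P7=54  P8=28
Turnaround = completion − arrival: P1=42, P2=28, P3=31, P4=59, P5=4, P6=51, P7=39, P8=12
Total turnaround = 42 + 28 + 31 + 59 + 4 + 51 + 39 + 12 = 266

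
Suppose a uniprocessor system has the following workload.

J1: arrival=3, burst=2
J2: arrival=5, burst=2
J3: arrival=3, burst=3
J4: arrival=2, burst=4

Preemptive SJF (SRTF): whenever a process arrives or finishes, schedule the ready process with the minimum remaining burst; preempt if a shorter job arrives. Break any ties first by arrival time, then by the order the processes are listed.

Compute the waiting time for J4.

Gantt: | idle 0-2 | J4 2-3 | J1 3-5 | J2 5-7 | J4 7-10 | J3 10-13 |
Completion: J1=5  J2=7  J3=13  J4=10
Turnaround (C−A): J1=2  J2=2  J3=10  J4=8
Waiting(J4) = turnaround − burst = 8 − 4 = 4

4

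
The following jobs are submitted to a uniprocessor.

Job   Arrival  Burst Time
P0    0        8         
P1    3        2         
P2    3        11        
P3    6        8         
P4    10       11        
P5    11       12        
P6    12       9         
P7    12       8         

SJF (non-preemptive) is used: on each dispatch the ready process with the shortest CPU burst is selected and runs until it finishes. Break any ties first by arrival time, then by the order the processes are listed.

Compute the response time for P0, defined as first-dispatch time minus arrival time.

0

Timeline: | P0 0-8 | P1 8-10 | P3 10-18 | P7 18-26 | P6 26-35 | P2 35-46 | P4 46-57 | P5 57-69 |
Completion: P0=8  P1=10  P2=46  P3=18  P4=57  P5=69  P6=35  P7=26
Turnaround (C−A): P0=8  P1=7  P2=43  P3=12  P4=47  P5=58  P6=23  P7=14
Response(P0) = first start − arrival = 0 − 0 = 0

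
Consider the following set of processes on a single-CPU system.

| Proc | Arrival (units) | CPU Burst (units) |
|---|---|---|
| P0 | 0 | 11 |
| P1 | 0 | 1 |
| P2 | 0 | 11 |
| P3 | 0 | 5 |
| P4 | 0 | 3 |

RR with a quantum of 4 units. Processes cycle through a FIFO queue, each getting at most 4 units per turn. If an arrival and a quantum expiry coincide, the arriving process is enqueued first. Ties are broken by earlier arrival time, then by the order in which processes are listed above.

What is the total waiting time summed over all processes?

74

Schedule: | P0 0-4 | P1 4-5 | P2 5-9 | P3 9-13 | P4 13-16 | P0 16-20 | P2 20-24 | P3 24-25 | P0 25-28 | P2 28-31 |
Completion: P0=28  P1=5  P2=31  P3=25  P4=16
Waiting = turnaround − burst: P0=17, P1=4, P2=20, P3=20, P4=13
Total waiting = 17 + 4 + 20 + 20 + 13 = 74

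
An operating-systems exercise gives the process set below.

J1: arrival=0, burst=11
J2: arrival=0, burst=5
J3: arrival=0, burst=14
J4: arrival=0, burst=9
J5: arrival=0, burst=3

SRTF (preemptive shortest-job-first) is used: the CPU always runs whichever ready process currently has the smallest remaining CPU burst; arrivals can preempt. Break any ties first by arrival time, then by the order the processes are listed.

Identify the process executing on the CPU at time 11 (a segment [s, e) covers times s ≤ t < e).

Timeline: | J5 0-3 | J2 3-8 | J4 8-17 | J1 17-28 | J3 28-42 |
Completion: J1=28  J2=8  J3=42  J4=17  J5=3

J4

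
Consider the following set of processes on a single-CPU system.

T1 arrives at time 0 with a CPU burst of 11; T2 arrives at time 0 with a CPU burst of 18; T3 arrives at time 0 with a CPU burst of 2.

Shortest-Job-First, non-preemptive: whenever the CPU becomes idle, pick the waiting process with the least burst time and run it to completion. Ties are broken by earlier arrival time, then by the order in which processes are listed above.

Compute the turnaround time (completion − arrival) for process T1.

Timeline: | T3 0-2 | T1 2-13 | T2 13-31 |
Completion: T1=13  T2=31  T3=2
Turnaround(T1) = completion − arrival = 13 − 0 = 13

13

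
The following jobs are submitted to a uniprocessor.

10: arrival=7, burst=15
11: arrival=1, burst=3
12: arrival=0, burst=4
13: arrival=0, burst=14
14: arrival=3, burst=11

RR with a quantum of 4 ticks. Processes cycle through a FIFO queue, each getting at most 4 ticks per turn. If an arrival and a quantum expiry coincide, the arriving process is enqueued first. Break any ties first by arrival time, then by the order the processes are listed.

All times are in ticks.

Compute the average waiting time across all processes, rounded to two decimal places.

Gantt: | 12 0-4 | 13 4-8 | 11 8-11 | 14 11-15 | 10 15-19 | 13 19-23 | 14 23-27 | 10 27-31 | 13 31-35 | 14 35-38 | 10 38-42 | 13 42-44 | 10 44-47 |
Completion: 10=47  11=11  12=4  13=44  14=38
Turnaround (C−A): 10=40  11=10  12=4  13=44  14=35
Waiting times: 10=25, 11=7, 12=0, 13=30, 14=24
Average waiting = (25+7+0+30+24) / 5 = 86/5 = 17.20

17.20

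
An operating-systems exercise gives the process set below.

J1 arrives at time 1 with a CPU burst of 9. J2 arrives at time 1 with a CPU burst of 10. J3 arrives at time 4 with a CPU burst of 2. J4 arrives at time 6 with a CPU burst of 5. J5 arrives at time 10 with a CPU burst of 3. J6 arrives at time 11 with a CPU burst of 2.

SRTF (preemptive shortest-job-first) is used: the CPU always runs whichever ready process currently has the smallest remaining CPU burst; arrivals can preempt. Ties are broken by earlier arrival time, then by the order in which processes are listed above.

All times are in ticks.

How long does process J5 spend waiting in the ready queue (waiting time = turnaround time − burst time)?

Schedule: | idle 0-1 | J1 1-4 | J3 4-6 | J4 6-11 | J6 11-13 | J5 13-16 | J1 16-22 | J2 22-32 |
Completion: J1=22  J2=32  J3=6  J4=11  J5=16  J6=13
Waiting(J5) = turnaround − burst = 6 − 3 = 3

3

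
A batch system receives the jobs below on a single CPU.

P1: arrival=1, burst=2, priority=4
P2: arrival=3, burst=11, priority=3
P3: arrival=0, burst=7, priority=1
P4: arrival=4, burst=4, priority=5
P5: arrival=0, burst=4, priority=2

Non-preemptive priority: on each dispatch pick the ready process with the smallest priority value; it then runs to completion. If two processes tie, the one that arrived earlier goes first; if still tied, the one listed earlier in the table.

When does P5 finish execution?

11

Timeline: | P3 0-7 | P5 7-11 | P2 11-22 | P1 22-24 | P4 24-28 |
Completion: P1=24  P2=22  P3=7  P4=28  P5=11
Turnaround (C−A): P1=23  P2=19  P3=7  P4=24  P5=11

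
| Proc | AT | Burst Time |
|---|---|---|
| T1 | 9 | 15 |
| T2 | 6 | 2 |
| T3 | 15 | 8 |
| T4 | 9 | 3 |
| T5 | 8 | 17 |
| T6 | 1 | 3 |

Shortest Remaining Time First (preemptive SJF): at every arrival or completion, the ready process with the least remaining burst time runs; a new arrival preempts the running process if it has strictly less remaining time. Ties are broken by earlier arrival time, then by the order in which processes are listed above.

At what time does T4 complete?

Schedule: | idle 0-1 | T6 1-4 | idle 4-6 | T2 6-8 | T5 8-9 | T4 9-12 | T1 12-15 | T3 15-23 | T1 23-35 | T5 35-51 |
Completion: T1=35  T2=8  T3=23  T4=12  T5=51  T6=4
Turnaround (C−A): T1=26  T2=2  T3=8  T4=3  T5=43  T6=3

12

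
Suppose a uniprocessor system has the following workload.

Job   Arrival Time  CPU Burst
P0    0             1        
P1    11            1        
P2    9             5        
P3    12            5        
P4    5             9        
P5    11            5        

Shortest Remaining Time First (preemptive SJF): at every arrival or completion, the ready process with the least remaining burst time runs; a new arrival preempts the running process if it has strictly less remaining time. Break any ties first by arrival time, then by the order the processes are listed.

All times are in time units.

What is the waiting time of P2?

6

Gantt: | P0 0-1 | idle 1-5 | P4 5-11 | P1 11-12 | P4 12-15 | P2 15-20 | P5 20-25 | P3 25-30 |
Completion: P0=1  P1=12  P2=20  P3=30  P4=15  P5=25
Turnaround (C−A): P0=1  P1=1  P2=11  P3=18  P4=10  P5=14
Waiting(P2) = turnaround − burst = 11 − 5 = 6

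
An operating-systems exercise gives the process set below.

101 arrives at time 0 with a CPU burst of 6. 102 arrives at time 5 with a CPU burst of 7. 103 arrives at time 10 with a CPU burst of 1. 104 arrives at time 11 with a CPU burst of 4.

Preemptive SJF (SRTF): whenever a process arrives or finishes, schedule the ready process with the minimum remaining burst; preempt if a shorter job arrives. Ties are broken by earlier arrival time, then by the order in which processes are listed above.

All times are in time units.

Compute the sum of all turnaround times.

Schedule: | 101 0-6 | 102 6-10 | 103 10-11 | 102 11-14 | 104 14-18 |
Completion: 101=6  102=14  103=11  104=18
Turnaround = completion − arrival: 101=6, 102=9, 103=1, 104=7
Total turnaround = 6 + 9 + 1 + 7 = 23

23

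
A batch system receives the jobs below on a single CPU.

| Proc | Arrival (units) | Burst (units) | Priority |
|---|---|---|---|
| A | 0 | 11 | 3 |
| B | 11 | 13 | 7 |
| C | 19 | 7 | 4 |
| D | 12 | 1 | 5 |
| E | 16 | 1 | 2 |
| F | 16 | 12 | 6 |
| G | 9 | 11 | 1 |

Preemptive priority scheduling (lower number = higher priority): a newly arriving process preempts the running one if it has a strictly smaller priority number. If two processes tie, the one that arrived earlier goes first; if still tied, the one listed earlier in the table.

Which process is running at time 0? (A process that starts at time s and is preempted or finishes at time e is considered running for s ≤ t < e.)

A

Timeline: | A 0-9 | G 9-20 | E 20-21 | A 21-23 | C 23-30 | D 30-31 | F 31-43 | B 43-56 |
Completion: A=23  B=56  C=30  D=31  E=21  F=43  G=20
Turnaround (C−A): A=23  B=45  C=11  D=19  E=5  F=27  G=11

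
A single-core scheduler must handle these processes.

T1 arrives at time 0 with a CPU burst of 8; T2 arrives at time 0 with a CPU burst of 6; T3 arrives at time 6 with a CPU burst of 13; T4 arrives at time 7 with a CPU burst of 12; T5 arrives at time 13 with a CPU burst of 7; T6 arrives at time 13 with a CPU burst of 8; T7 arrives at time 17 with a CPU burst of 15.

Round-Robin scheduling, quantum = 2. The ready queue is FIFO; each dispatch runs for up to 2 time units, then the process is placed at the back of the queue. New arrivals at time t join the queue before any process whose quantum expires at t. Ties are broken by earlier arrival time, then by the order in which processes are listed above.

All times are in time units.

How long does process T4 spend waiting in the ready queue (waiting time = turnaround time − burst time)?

Gantt: | T1 0-2 | T2 2-4 | T1 4-6 | T2 6-8 | T3 8-10 | T1 10-12 | T4 12-14 | T2 14-16 | T3 16-18 | T1 18-20 | T5 20-22 | T6 22-24 | T4 24-26 | T7 26-28 | T3 28-30 | T5 30-32 | T6 32-34 | T4 34-36 | T7 36-38 | T3 38-40 | T5 40-42 | T6 42-44 | T4 44-46 | T7 46-48 | T3 48-50 | T5 50-51 | T6 51-53 | T4 53-55 | T7 55-57 | T3 57-59 | T4 59-61 | T7 61-63 | T3 63-64 | T7 64-69 |
Completion: T1=20  T2=16  T3=64  T4=61  T5=51  T6=53  T7=69
Turnaround (C−A): T1=20  T2=16  T3=58  T4=54  T5=38  T6=40  T7=52
Waiting(T4) = turnaround − burst = 54 − 12 = 42

42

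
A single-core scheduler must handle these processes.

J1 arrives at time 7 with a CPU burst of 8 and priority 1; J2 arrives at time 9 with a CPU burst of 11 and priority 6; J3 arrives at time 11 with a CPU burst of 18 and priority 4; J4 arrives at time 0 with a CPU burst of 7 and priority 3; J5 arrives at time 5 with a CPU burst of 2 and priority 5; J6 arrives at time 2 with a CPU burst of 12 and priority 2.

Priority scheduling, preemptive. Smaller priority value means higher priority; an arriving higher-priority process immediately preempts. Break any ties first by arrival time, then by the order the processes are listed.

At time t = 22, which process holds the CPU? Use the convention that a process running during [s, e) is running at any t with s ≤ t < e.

J4

Gantt: | J4 0-2 | J6 2-7 | J1 7-15 | J6 15-22 | J4 22-27 | J3 27-45 | J5 45-47 | J2 47-58 |
Completion: J1=15  J2=58  J3=45  J4=27  J5=47  J6=22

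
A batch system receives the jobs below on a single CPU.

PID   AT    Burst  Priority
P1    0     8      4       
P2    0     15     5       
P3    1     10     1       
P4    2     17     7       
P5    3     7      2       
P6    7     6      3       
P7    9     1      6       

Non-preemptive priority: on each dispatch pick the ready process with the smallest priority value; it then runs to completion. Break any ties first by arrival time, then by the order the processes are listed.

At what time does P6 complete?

Timeline: | P1 0-8 | P3 8-18 | P5 18-25 | P6 25-31 | P2 31-46 | P7 46-47 | P4 47-64 |
Completion: P1=8  P2=46  P3=18  P4=64  P5=25  P6=31  P7=47

31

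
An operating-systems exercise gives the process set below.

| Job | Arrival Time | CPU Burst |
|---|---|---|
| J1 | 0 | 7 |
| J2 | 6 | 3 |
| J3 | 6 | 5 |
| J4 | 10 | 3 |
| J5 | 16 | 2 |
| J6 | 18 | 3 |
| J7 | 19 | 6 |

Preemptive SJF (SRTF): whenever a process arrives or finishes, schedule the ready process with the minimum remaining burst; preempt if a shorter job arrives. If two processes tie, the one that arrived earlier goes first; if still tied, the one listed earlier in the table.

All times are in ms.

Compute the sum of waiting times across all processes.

16

Timeline: | J1 0-7 | J2 7-10 | J4 10-13 | J3 13-18 | J5 18-20 | J6 20-23 | J7 23-29 |
Completion: J1=7  J2=10  J3=18  J4=13  J5=20  J6=23  J7=29
Turnaround (C−A): J1=7  J2=4  J3=12  J4=3  J5=4  J6=5  J7=10
Waiting = turnaround − burst: J1=0, J2=1, J3=7, J4=0, J5=2, J6=2, J7=4
Total waiting = 0 + 1 + 7 + 0 + 2 + 2 + 4 = 16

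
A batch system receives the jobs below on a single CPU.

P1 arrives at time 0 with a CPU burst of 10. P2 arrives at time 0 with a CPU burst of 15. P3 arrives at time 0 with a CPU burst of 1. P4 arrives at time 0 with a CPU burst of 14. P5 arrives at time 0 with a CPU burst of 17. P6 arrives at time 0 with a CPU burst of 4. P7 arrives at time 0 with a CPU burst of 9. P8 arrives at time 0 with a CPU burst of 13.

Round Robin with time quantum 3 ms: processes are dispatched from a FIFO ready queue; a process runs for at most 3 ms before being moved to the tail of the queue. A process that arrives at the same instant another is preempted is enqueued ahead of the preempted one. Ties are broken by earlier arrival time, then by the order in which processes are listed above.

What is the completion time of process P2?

75

Schedule: | P1 0-3 | P2 3-6 | P3 6-7 | P4 7-10 | P5 10-13 | P6 13-16 | P7 16-19 | P8 19-22 | P1 22-25 | P2 25-28 | P4 28-31 | P5 31-34 | P6 34-35 | P7 35-38 | P8 38-41 | P1 41-44 | P2 44-47 | P4 47-50 | P5 50-53 | P7 53-56 | P8 56-59 | P1 59-60 | P2 60-63 | P4 63-66 | P5 66-69 | P8 69-72 | P2 72-75 | P4 75-77 | P5 77-80 | P8 80-81 | P5 81-83 |
Completion: P1=60  P2=75  P3=7  P4=77  P5=83  P6=35  P7=56  P8=81
Turnaround (C−A): P1=60  P2=75  P3=7  P4=77  P5=83  P6=35  P7=56  P8=81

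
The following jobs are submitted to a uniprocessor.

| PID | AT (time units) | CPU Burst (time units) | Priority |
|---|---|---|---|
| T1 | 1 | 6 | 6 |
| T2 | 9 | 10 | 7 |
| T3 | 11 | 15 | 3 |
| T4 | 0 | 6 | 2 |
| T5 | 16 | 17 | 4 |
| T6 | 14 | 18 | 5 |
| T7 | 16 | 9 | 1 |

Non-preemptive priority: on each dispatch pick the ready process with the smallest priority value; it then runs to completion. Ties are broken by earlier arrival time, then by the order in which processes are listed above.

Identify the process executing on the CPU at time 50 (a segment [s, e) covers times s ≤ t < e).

T5

Gantt: | T4 0-6 | T1 6-12 | T3 12-27 | T7 27-36 | T5 36-53 | T6 53-71 | T2 71-81 |
Completion: T1=12  T2=81  T3=27  T4=6  T5=53  T6=71  T7=36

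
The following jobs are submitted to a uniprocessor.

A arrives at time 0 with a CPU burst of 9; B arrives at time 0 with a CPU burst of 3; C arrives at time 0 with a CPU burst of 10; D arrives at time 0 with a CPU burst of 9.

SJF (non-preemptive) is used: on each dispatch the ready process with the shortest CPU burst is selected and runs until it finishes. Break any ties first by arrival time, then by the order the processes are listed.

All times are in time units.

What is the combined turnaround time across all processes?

67

Timeline: | B 0-3 | A 3-12 | D 12-21 | C 21-31 |
Completion: A=12  B=3  C=31  D=21
Turnaround = completion − arrival: A=12, B=3, C=31, D=21
Total turnaround = 12 + 3 + 31 + 21 = 67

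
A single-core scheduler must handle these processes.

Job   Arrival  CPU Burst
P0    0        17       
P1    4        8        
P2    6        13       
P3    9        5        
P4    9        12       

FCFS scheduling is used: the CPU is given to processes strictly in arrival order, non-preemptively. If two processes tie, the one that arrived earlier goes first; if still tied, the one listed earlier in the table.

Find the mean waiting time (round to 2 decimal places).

Timeline: | P0 0-17 | P1 17-25 | P2 25-38 | P3 38-43 | P4 43-55 |
Completion: P0=17  P1=25  P2=38  P3=43  P4=55
Turnaround (C−A): P0=17  P1=21  P2=32  P3=34  P4=46
Waiting times: P0=0, P1=13, P2=19, P3=29, P4=34
Average waiting = (0+13+19+29+34) / 5 = 95/5 = 19.00

19.00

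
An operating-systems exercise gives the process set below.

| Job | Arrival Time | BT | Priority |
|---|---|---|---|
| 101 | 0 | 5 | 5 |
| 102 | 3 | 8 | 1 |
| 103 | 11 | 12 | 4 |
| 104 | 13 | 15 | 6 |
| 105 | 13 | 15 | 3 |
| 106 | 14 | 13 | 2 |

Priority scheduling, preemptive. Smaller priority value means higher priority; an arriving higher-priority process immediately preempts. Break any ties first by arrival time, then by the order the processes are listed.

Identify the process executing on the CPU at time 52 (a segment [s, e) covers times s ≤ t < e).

101

Timeline: | 101 0-3 | 102 3-11 | 103 11-13 | 105 13-14 | 106 14-27 | 105 27-41 | 103 41-51 | 101 51-53 | 104 53-68 |
Completion: 101=53  102=11  103=51  104=68  105=41  106=27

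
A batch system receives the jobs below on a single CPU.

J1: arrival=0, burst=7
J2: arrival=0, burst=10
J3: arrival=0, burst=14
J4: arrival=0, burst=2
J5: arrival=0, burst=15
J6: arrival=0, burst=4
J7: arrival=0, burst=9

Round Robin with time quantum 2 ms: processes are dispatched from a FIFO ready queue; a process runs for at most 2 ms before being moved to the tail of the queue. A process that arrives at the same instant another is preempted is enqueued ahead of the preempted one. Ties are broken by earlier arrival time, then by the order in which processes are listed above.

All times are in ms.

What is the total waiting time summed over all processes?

Schedule: | J1 0-2 | J2 2-4 | J3 4-6 | J4 6-8 | J5 8-10 | J6 10-12 | J7 12-14 | J1 14-16 | J2 16-18 | J3 18-20 | J5 20-22 | J6 22-24 | J7 24-26 | J1 26-28 | J2 28-30 | J3 30-32 | J5 32-34 | J7 34-36 | J1 36-37 | J2 37-39 | J3 39-41 | J5 41-43 | J7 43-45 | J2 45-47 | J3 47-49 | J5 49-51 | J7 51-52 | J3 52-54 | J5 54-56 | J3 56-58 | J5 58-61 |
Completion: J1=37  J2=47  J3=58  J4=8  J5=61  J6=24  J7=52
Waiting = turnaround − burst: J1=30, J2=37, J3=44, J4=6, J5=46, J6=20, J7=43
Total waiting = 30 + 37 + 44 + 6 + 46 + 20 + 43 = 226

226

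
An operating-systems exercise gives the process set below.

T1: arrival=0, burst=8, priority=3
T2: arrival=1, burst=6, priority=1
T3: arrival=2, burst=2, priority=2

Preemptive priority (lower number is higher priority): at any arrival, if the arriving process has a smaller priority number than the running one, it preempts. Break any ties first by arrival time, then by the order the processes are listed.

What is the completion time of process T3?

9

Gantt: | T1 0-1 | T2 1-7 | T3 7-9 | T1 9-16 |
Completion: T1=16  T2=7  T3=9
Turnaround (C−A): T1=16  T2=6  T3=7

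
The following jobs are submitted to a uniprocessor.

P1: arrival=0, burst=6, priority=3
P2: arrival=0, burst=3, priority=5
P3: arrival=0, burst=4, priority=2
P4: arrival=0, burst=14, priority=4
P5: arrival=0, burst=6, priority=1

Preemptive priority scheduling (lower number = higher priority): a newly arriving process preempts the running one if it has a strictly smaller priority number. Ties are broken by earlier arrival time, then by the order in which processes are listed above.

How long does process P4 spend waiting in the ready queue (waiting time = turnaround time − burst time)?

16

Schedule: | P5 0-6 | P3 6-10 | P1 10-16 | P4 16-30 | P2 30-33 |
Completion: P1=16  P2=33  P3=10  P4=30  P5=6
Turnaround (C−A): P1=16  P2=33  P3=10  P4=30  P5=6
Waiting(P4) = turnaround − burst = 30 − 14 = 16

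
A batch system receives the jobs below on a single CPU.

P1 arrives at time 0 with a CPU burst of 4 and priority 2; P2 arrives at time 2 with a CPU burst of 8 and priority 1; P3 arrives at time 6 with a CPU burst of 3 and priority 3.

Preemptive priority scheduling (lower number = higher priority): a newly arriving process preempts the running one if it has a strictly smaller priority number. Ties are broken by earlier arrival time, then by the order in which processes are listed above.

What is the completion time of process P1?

12

Timeline: | P1 0-2 | P2 2-10 | P1 10-12 | P3 12-15 |
Completion: P1=12  P2=10  P3=15
Turnaround (C−A): P1=12  P2=8  P3=9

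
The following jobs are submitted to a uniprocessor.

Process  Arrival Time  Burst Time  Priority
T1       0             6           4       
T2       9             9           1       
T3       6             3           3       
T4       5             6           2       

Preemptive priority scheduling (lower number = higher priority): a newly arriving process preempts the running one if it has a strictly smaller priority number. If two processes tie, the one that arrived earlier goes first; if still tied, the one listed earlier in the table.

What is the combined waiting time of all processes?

41

Schedule: | T1 0-5 | T4 5-9 | T2 9-18 | T4 18-20 | T3 20-23 | T1 23-24 |
Completion: T1=24  T2=18  T3=23  T4=20
Turnaround (C−A): T1=24  T2=9  T3=17  T4=15
Waiting = turnaround − burst: T1=18, T2=0, T3=14, T4=9
Total waiting = 18 + 0 + 14 + 9 = 41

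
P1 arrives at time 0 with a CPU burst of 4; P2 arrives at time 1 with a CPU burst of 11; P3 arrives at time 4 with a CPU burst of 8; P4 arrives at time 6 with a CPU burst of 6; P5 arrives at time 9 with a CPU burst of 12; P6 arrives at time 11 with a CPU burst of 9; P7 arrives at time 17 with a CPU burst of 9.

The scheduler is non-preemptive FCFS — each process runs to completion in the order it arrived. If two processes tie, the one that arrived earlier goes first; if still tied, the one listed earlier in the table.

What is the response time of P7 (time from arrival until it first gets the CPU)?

33

Timeline: | P1 0-4 | P2 4-15 | P3 15-23 | P4 23-29 | P5 29-41 | P6 41-50 | P7 50-59 |
Completion: P1=4  P2=15  P3=23  P4=29  P5=41  P6=50  P7=59
Turnaround (C−A): P1=4  P2=14  P3=19  P4=23  P5=32  P6=39  P7=42
Response(P7) = first start − arrival = 50 − 17 = 33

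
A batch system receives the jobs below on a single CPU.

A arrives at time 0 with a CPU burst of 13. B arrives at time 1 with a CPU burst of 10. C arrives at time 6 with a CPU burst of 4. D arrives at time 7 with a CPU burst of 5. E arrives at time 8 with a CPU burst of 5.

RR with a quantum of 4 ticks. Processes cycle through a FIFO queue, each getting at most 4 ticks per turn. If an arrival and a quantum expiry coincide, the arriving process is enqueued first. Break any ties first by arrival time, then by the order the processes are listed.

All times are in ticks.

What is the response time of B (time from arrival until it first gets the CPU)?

Gantt: | A 0-4 | B 4-8 | A 8-12 | C 12-16 | D 16-20 | E 20-24 | B 24-28 | A 28-32 | D 32-33 | E 33-34 | B 34-36 | A 36-37 |
Completion: A=37  B=36  C=16  D=33  E=34
Turnaround (C−A): A=37  B=35  C=10  D=26  E=26
Response(B) = first start − arrival = 4 − 1 = 3

3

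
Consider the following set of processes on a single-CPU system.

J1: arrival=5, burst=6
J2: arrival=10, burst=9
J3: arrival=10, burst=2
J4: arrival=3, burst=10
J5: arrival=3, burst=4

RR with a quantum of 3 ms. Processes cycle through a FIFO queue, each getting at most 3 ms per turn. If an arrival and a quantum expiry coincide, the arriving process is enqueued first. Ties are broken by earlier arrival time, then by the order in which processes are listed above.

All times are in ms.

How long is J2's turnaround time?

Timeline: | idle 0-3 | J4 3-6 | J5 6-9 | J1 9-12 | J4 12-15 | J5 15-16 | J2 16-19 | J3 19-21 | J1 21-24 | J4 24-27 | J2 27-30 | J4 30-31 | J2 31-34 |
Completion: J1=24  J2=34  J3=21  J4=31  J5=16
Turnaround (C−A): J1=19  J2=24  J3=11  J4=28  J5=13
Turnaround(J2) = completion − arrival = 34 − 10 = 24

24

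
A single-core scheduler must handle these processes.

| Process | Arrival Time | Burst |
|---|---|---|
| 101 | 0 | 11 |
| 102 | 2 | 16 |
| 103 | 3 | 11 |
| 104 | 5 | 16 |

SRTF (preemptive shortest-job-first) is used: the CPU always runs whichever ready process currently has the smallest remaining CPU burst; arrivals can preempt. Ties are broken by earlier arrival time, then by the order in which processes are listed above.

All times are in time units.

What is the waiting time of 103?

Schedule: | 101 0-11 | 103 11-22 | 102 22-38 | 104 38-54 |
Completion: 101=11  102=38  103=22  104=54
Turnaround (C−A): 101=11  102=36  103=19  104=49
Waiting(103) = turnaround − burst = 19 − 11 = 8

8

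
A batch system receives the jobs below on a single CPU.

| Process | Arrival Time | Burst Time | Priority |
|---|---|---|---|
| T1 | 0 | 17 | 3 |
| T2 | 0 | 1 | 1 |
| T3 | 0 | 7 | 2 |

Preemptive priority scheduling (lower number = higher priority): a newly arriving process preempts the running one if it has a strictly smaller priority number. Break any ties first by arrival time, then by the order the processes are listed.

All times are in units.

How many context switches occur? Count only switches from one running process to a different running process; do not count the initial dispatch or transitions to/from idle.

2

Gantt: | T2 0-1 | T3 1-8 | T1 8-25 |
Completion: T1=25  T2=1  T3=8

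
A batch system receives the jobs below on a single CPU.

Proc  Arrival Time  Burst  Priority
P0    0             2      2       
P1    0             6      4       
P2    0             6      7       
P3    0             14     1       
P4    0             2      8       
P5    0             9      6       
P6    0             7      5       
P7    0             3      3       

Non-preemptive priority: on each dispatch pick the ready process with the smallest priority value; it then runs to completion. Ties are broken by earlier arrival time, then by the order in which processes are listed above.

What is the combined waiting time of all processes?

Gantt: | P3 0-14 | P0 14-16 | P7 16-19 | P1 19-25 | P6 25-32 | P5 32-41 | P2 41-47 | P4 47-49 |
Completion: P0=16  P1=25  P2=47  P3=14  P4=49  P5=41  P6=32  P7=19
Turnaround (C−A): P0=16  P1=25  P2=47  P3=14  P4=49  P5=41  P6=32  P7=19
Waiting = turnaround − burst: P0=14, P1=19, P2=41, P3=0, P4=47, P5=32, P6=25, P7=16
Total waiting = 14 + 19 + 41 + 0 + 47 + 32 + 25 + 16 = 194

194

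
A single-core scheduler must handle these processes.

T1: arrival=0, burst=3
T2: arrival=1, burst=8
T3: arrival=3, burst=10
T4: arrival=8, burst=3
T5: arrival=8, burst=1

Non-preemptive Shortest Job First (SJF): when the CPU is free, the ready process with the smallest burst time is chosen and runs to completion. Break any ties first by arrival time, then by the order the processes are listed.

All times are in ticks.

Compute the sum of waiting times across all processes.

Schedule: | T1 0-3 | T2 3-11 | T5 11-12 | T4 12-15 | T3 15-25 |
Completion: T1=3  T2=11  T3=25  T4=15  T5=12
Turnaround (C−A): T1=3  T2=10  T3=22  T4=7  T5=4
Waiting = turnaround − burst: T1=0, T2=2, T3=12, T4=4, T5=3
Total waiting = 0 + 2 + 12 + 4 + 3 = 21

21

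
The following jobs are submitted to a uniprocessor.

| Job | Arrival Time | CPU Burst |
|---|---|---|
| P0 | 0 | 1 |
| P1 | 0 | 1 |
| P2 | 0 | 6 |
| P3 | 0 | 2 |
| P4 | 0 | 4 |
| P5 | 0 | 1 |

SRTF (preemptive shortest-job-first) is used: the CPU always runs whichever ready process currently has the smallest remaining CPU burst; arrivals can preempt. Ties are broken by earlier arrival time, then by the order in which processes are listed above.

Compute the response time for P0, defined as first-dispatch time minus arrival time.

Gantt: | P0 0-1 | P1 1-2 | P5 2-3 | P3 3-5 | P4 5-9 | P2 9-15 |
Completion: P0=1  P1=2  P2=15  P3=5  P4=9  P5=3
Turnaround (C−A): P0=1  P1=2  P2=15  P3=5  P4=9  P5=3
Response(P0) = first start − arrival = 0 − 0 = 0

0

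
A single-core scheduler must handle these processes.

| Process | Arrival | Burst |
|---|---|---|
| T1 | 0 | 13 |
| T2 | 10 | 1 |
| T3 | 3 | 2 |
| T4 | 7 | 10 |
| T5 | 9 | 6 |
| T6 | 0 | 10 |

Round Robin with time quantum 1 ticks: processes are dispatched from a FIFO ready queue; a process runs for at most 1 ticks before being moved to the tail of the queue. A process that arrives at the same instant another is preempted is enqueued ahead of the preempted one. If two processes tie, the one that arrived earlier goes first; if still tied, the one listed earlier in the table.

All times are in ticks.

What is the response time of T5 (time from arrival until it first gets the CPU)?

2

Gantt: | T1 0-1 | T6 1-2 | T1 2-3 | T6 3-4 | T3 4-5 | T1 5-6 | T6 6-7 | T3 7-8 | T1 8-9 | T4 9-10 | T6 10-11 | T5 11-12 | T1 12-13 | T2 13-14 | T4 14-15 | T6 15-16 | T5 16-17 | T1 17-18 | T4 18-19 | T6 19-20 | T5 20-21 | T1 21-22 | T4 22-23 | T6 23-24 | T5 24-25 | T1 25-26 | T4 26-27 | T6 27-28 | T5 28-29 | T1 29-30 | T4 30-31 | T6 31-32 | T5 32-33 | T1 33-34 | T4 34-35 | T6 35-36 | T1 36-37 | T4 37-38 | T1 38-39 | T4 39-40 | T1 40-41 | T4 41-42 |
Completion: T1=41  T2=14  T3=8  T4=42  T5=33  T6=36
Turnaround (C−A): T1=41  T2=4  T3=5  T4=35  T5=24  T6=36
Response(T5) = first start − arrival = 11 − 9 = 2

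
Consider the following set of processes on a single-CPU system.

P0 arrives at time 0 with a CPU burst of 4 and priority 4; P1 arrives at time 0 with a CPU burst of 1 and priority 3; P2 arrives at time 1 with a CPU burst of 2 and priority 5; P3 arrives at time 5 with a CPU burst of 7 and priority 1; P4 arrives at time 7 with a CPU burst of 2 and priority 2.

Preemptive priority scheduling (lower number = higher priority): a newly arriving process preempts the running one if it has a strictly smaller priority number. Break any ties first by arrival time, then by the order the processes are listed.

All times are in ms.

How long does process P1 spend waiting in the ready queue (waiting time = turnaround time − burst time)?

Schedule: | P1 0-1 | P0 1-5 | P3 5-12 | P4 12-14 | P2 14-16 |
Completion: P0=5  P1=1  P2=16  P3=12  P4=14
Turnaround (C−A): P0=5  P1=1  P2=15  P3=7  P4=7
Waiting(P1) = turnaround − burst = 1 − 1 = 0

0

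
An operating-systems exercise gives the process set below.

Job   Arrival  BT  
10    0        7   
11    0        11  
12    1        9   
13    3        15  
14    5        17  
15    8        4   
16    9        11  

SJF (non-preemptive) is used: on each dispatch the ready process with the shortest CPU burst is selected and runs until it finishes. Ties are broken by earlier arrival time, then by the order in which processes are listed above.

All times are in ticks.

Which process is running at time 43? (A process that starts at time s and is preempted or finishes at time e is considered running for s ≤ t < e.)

Gantt: | 10 0-7 | 12 7-16 | 15 16-20 | 11 20-31 | 16 31-42 | 13 42-57 | 14 57-74 |
Completion: 10=7  11=31  12=16  13=57  14=74  15=20  16=42

13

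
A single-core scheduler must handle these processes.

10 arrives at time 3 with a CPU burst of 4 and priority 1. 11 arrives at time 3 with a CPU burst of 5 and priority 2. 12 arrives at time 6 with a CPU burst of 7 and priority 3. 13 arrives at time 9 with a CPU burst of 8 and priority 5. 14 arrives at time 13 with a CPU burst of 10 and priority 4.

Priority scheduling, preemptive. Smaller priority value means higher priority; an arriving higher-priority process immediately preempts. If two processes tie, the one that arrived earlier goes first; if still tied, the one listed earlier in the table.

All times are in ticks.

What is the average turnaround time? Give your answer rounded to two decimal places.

Gantt: | idle 0-3 | 10 3-7 | 11 7-12 | 12 12-19 | 14 19-29 | 13 29-37 |
Completion: 10=7  11=12  12=19  13=37  14=29
Turnaround times: 10=4, 11=9, 12=13, 13=28, 14=16
Average turnaround = (4+9+13+28+16) / 5 = 70/5 = 14.00

14.00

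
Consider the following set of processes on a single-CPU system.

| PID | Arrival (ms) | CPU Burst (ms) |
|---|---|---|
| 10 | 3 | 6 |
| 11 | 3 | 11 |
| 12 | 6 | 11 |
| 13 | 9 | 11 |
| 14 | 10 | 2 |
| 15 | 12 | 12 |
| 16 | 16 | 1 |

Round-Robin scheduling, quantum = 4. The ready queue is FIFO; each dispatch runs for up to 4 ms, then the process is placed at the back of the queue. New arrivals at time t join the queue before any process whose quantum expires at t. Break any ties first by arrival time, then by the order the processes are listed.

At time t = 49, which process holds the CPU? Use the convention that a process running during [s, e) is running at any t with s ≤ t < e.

Gantt: | idle 0-3 | 10 3-7 | 11 7-11 | 12 11-15 | 10 15-17 | 13 17-21 | 14 21-23 | 11 23-27 | 15 27-31 | 12 31-35 | 16 35-36 | 13 36-40 | 11 40-43 | 15 43-47 | 12 47-50 | 13 50-53 | 15 53-57 |
Completion: 10=17  11=43  12=50  13=53  14=23  15=57  16=36
Turnaround (C−A): 10=14  11=40  12=44  13=44  14=13  15=45  16=20

12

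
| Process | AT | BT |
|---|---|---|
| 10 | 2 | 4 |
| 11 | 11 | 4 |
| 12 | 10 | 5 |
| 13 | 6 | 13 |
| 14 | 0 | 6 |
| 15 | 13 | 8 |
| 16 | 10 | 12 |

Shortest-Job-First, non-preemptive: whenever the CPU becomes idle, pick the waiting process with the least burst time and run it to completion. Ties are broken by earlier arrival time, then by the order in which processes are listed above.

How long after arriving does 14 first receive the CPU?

Timeline: | 14 0-6 | 10 6-10 | 12 10-15 | 11 15-19 | 15 19-27 | 16 27-39 | 13 39-52 |
Completion: 10=10  11=19  12=15  13=52  14=6  15=27  16=39
Turnaround (C−A): 10=8  11=8  12=5  13=46  14=6  15=14  16=29
Response(14) = first start − arrival = 0 − 0 = 0

0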